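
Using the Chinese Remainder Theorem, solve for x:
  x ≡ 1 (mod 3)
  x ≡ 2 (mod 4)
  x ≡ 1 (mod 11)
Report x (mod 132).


Moduli 3, 4, 11 are pairwise coprime; by CRT there is a unique solution modulo M = 3 · 4 · 11 = 132.
Solve pairwise, accumulating the modulus:
  Start with x ≡ 1 (mod 3).
  Combine with x ≡ 2 (mod 4): since gcd(3, 4) = 1, we get a unique residue mod 12.
    Write x = 1 + 3·t and substitute into x ≡ 2 (mod 4): 3·t ≡ 2 − 1 = 1 (mod 4).
    The inverse of 3 mod 4 is 3 (since 3·3 = 9 = 2·4 + 1), so t ≡ 3·1 = 3 ≡ 3 (mod 4).
    Then x = 1 + 3·3 = 10, valid modulo lcm(3, 4) = 12: x ≡ 10 (mod 12).
  Combine with x ≡ 1 (mod 11): since gcd(12, 11) = 1, we get a unique residue mod 132.
    Write x = 10 + 12·t and substitute into x ≡ 1 (mod 11): 12·t ≡ 1 − 10 = -9 (mod 11).
    Reduce coefficients mod 11: 1·t ≡ 2 (mod 11).
    So t ≡ 2 (mod 11).
    Then x = 10 + 12·2 = 34, valid modulo lcm(12, 11) = 132: x ≡ 34 (mod 132).
Verify: 34 mod 3 = 1 ✓, 34 mod 4 = 2 ✓, 34 mod 11 = 1 ✓.

x ≡ 34 (mod 132).


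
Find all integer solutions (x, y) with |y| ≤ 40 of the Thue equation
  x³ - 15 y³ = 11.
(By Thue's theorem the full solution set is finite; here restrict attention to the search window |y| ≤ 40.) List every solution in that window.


The equation is x³ - 15y³ = 11. For fixed y, x³ = 15·y³ + 11, so a solution requires the RHS to be a perfect cube.
Strategy: iterate y from -40 to 40, compute RHS = 15·y³ + 11, and check whether it is a (positive or negative) perfect cube.
Check small values of y:
  y = 0: RHS = 11 is not a perfect cube.
  y = 1: RHS = 26 is not a perfect cube.
  y = -1: RHS = -4 is not a perfect cube.
  y = 2: RHS = 131 is not a perfect cube.
  y = -2: RHS = -109 is not a perfect cube.
  y = 3: RHS = 416 is not a perfect cube.
  y = -3: RHS = -394 is not a perfect cube.
Continuing the search up to |y| = 40 finds no solutions either.
No (x, y) in the scanned range satisfies the equation.

No integer solutions with |y| ≤ 40.


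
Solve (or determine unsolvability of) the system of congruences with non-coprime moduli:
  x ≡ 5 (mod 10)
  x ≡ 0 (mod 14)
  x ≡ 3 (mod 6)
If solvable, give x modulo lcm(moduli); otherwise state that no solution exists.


Moduli 10, 14, 6 are not pairwise coprime, so CRT works modulo lcm(m_i) when all pairwise compatibility conditions hold.
Pairwise compatibility: gcd(m_i, m_j) must divide a_i - a_j for every pair.
Merge one congruence at a time:
  Start: x ≡ 5 (mod 10).
  Combine with x ≡ 0 (mod 14): gcd(10, 14) = 2, and 0 - 5 = -5 is NOT divisible by 2.
    ⇒ system is inconsistent (no integer solution).

No solution (the system is inconsistent).


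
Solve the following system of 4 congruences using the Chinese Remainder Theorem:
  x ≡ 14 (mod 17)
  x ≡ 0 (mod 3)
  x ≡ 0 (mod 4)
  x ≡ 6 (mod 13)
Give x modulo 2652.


Product of moduli M = 17 · 3 · 4 · 13 = 2652.
Merge one congruence at a time:
  Start: x ≡ 14 (mod 17).
  Combine with x ≡ 0 (mod 3); new modulus lcm = 51.
    Write x = 14 + 17·t and substitute into x ≡ 0 (mod 3): 17·t ≡ 0 − 14 = -14 (mod 3).
    Reduce coefficients mod 3: 2·t ≡ 1 (mod 3).
    The inverse of 2 mod 3 is 2 (since 2·2 = 4 = 1·3 + 1), so t ≡ 2·1 = 2 ≡ 2 (mod 3).
    Then x = 14 + 17·2 = 48, valid modulo lcm(17, 3) = 51: x ≡ 48 (mod 51).
  Combine with x ≡ 0 (mod 4); new modulus lcm = 204.
    Write x = 48 + 51·t and substitute into x ≡ 0 (mod 4): 51·t ≡ 0 − 48 = -48 (mod 4).
    Reduce coefficients mod 4: 3·t ≡ 0 (mod 4).
    The inverse of 3 mod 4 is 3 (since 3·3 = 9 = 2·4 + 1), so t ≡ 3·0 = 0 ≡ 0 (mod 4).
    Then x = 48 + 51·0 = 48, valid modulo lcm(51, 4) = 204: x ≡ 48 (mod 204).
  Combine with x ≡ 6 (mod 13); new modulus lcm = 2652.
    Write x = 48 + 204·t and substitute into x ≡ 6 (mod 13): 204·t ≡ 6 − 48 = -42 (mod 13).
    Reduce coefficients mod 13: 9·t ≡ 10 (mod 13).
    The inverse of 9 mod 13 is 3 (since 9·3 = 27 = 2·13 + 1), so t ≡ 3·10 = 30 ≡ 4 (mod 13).
    Then x = 48 + 204·4 = 864, valid modulo lcm(204, 13) = 2652: x ≡ 864 (mod 2652).
Verify against each original: 864 mod 17 = 14, 864 mod 3 = 0, 864 mod 4 = 0, 864 mod 13 = 6.

x ≡ 864 (mod 2652).


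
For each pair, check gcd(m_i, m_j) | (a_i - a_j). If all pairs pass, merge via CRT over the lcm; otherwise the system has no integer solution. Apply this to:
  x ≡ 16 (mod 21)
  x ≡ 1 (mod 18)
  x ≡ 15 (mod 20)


Moduli 21, 18, 20 are not pairwise coprime, so CRT works modulo lcm(m_i) when all pairwise compatibility conditions hold.
Pairwise compatibility: gcd(m_i, m_j) must divide a_i - a_j for every pair.
Merge one congruence at a time:
  Start: x ≡ 16 (mod 21).
  Combine with x ≡ 1 (mod 18): gcd(21, 18) = 3; 1 - 16 = -15, which IS divisible by 3, so compatible.
    Write x = 16 + 21·t and substitute into x ≡ 1 (mod 18): 21·t ≡ 1 − 16 = -15 (mod 18).
    Divide the congruence (and modulus) by g = 3: 7·t ≡ -5 (mod 6).
    Reduce coefficients mod 6: 1·t ≡ 1 (mod 6).
    So t ≡ 1 (mod 6).
    Then x = 16 + 21·1 = 37, valid modulo lcm(21, 18) = 126: x ≡ 37 (mod 126).
  Combine with x ≡ 15 (mod 20): gcd(126, 20) = 2; 15 - 37 = -22, which IS divisible by 2, so compatible.
    Write x = 37 + 126·t and substitute into x ≡ 15 (mod 20): 126·t ≡ 15 − 37 = -22 (mod 20).
    Divide the congruence (and modulus) by g = 2: 63·t ≡ -11 (mod 10).
    Reduce coefficients mod 10: 3·t ≡ 9 (mod 10).
    The inverse of 3 mod 10 is 7 (since 3·7 = 21 = 2·10 + 1), so t ≡ 7·9 = 63 ≡ 3 (mod 10).
    Then x = 37 + 126·3 = 415, valid modulo lcm(126, 20) = 1260: x ≡ 415 (mod 1260).
Verify: 415 mod 21 = 16, 415 mod 18 = 1, 415 mod 20 = 15.

x ≡ 415 (mod 1260).


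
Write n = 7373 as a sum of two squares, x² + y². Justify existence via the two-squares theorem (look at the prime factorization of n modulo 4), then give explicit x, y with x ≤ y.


Step 1: Factor n = 7373 = 73 · 101.
Step 2: Check the mod-4 condition on each prime factor: 73 ≡ 1 (mod 4), exponent 1; 101 ≡ 1 (mod 4), exponent 1.
All primes ≡ 3 (mod 4) appear to even exponent (or don't appear), so by the two-squares theorem n IS expressible as a sum of two squares.
Step 3: Build a representation. Here n = 73 · 101 is a product of primes ≡ 1 (mod 4). Each prime p ≡ 1 (mod 4) is itself a sum of two squares; find a² by testing p − a² for a perfect square:
  73: 73 − 1² = 72, 73 − 2² = 69, 73 − 3² = 64 = 8² ⇒ 73 = 3² + 8².
  101: 101 − 1² = 100 = 10² ⇒ 101 = 1² + 10².
  Combine using the Brahmagupta–Fibonacci identity (a² + b²)(c² + d²) = (ac − bd)² + (ad + bc)² = (ac + bd)² + (ad − bc)²:
  73 · 101 = 7373: from (3² + 8²)(1² + 10²), take (3·1 − 8·10, 3·10 + 8·1) = (3 − 80, 30 + 8) = (-77, 38); dropping signs (only squares matter) gives (77, 38); check 77² + 38² = 5929 + 1444 = 7373 ✓.
Step 4: Order so x ≤ y and verify: 38² + 77² = 1444 + 5929 = 7373 = n. ✓

n = 7373 = 38² + 77² (one valid representation with x ≤ y).


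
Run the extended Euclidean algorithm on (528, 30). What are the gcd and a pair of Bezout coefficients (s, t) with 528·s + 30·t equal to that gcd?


Euclidean algorithm on (528, 30) — divide until remainder is 0:
  528 = 17 · 30 + 18
  30 = 1 · 18 + 12
  18 = 1 · 12 + 6
  12 = 2 · 6 + 0
gcd(528, 30) = 6.
Track Bezout coefficients alongside the remainders: start with r₀ = 528 = a·1 + b·0 (s = 1, t = 0) and r₁ = 30 = a·0 + b·1 (s = 0, t = 1); each new remainder r_{k+1} = r_{k-1} − q_k·r_k inherits s_{k+1} = s_{k-1} − q_k·s_k, t_{k+1} = t_{k-1} − q_k·t_k, so r_k = a·s_k + b·t_k at every step:
  q = 17: r = 18, s = 1 − 17·0 = 1, t = 0 − 17·1 = -17  (check: 528·1 + 30·(-17) = 18)
  q = 1: r = 12, s = 0 − 1·1 = -1, t = 1 − 1·(-17) = 18  (check: 528·(-1) + 30·18 = 12)
  q = 1: r = 6, s = 1 − 1·(-1) = 2, t = -17 − 1·18 = -35  (check: 528·2 + 30·(-35) = 6)
The row with r = 6 (the gcd) gives the Bezout coefficients s = 2, t = -35.
Result: 528 · (2) + 30 · (-35) = 6.

gcd(528, 30) = 6; s = 2, t = -35 (check: 528·2 + 30·(-35) = 6).


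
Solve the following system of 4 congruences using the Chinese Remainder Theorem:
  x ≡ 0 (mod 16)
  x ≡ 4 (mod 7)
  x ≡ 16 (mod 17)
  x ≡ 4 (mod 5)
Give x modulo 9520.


Product of moduli M = 16 · 7 · 17 · 5 = 9520.
Merge one congruence at a time:
  Start: x ≡ 0 (mod 16).
  Combine with x ≡ 4 (mod 7); new modulus lcm = 112.
    Write x = 0 + 16·t and substitute into x ≡ 4 (mod 7): 16·t ≡ 4 − 0 = 4 (mod 7).
    Reduce coefficients mod 7: 2·t ≡ 4 (mod 7).
    The inverse of 2 mod 7 is 4 (since 2·4 = 8 = 1·7 + 1), so t ≡ 4·4 = 16 ≡ 2 (mod 7).
    Then x = 0 + 16·2 = 32, valid modulo lcm(16, 7) = 112: x ≡ 32 (mod 112).
  Combine with x ≡ 16 (mod 17); new modulus lcm = 1904.
    Write x = 32 + 112·t and substitute into x ≡ 16 (mod 17): 112·t ≡ 16 − 32 = -16 (mod 17).
    Reduce coefficients mod 17: 10·t ≡ 1 (mod 17).
    The inverse of 10 mod 17 is 12 (since 10·12 = 120 = 7·17 + 1), so t ≡ 12·1 = 12 ≡ 12 (mod 17).
    Then x = 32 + 112·12 = 1376, valid modulo lcm(112, 17) = 1904: x ≡ 1376 (mod 1904).
  Combine with x ≡ 4 (mod 5); new modulus lcm = 9520.
    Write x = 1376 + 1904·t and substitute into x ≡ 4 (mod 5): 1904·t ≡ 4 − 1376 = -1372 (mod 5).
    Reduce coefficients mod 5: 4·t ≡ 3 (mod 5).
    The inverse of 4 mod 5 is 4 (since 4·4 = 16 = 3·5 + 1), so t ≡ 4·3 = 12 ≡ 2 (mod 5).
    Then x = 1376 + 1904·2 = 5184, valid modulo lcm(1904, 5) = 9520: x ≡ 5184 (mod 9520).
Verify against each original: 5184 mod 16 = 0, 5184 mod 7 = 4, 5184 mod 17 = 16, 5184 mod 5 = 4.

x ≡ 5184 (mod 9520).


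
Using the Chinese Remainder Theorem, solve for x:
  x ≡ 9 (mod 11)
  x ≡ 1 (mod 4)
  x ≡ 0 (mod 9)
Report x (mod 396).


Moduli 11, 4, 9 are pairwise coprime; by CRT there is a unique solution modulo M = 11 · 4 · 9 = 396.
Solve pairwise, accumulating the modulus:
  Start with x ≡ 9 (mod 11).
  Combine with x ≡ 1 (mod 4): since gcd(11, 4) = 1, we get a unique residue mod 44.
    Write x = 9 + 11·t and substitute into x ≡ 1 (mod 4): 11·t ≡ 1 − 9 = -8 (mod 4).
    Reduce coefficients mod 4: 3·t ≡ 0 (mod 4).
    The inverse of 3 mod 4 is 3 (since 3·3 = 9 = 2·4 + 1), so t ≡ 3·0 = 0 ≡ 0 (mod 4).
    Then x = 9 + 11·0 = 9, valid modulo lcm(11, 4) = 44: x ≡ 9 (mod 44).
  Combine with x ≡ 0 (mod 9): since gcd(44, 9) = 1, we get a unique residue mod 396.
    Write x = 9 + 44·t and substitute into x ≡ 0 (mod 9): 44·t ≡ 0 − 9 = -9 (mod 9).
    Reduce coefficients mod 9: 8·t ≡ 0 (mod 9).
    The inverse of 8 mod 9 is 8 (since 8·8 = 64 = 7·9 + 1), so t ≡ 8·0 = 0 ≡ 0 (mod 9).
    Then x = 9 + 44·0 = 9, valid modulo lcm(44, 9) = 396: x ≡ 9 (mod 396).
Verify: 9 mod 11 = 9 ✓, 9 mod 4 = 1 ✓, 9 mod 9 = 0 ✓.

x ≡ 9 (mod 396).


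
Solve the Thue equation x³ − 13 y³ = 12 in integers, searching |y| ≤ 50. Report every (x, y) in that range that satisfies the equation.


The equation is x³ - 13y³ = 12. For fixed y, x³ = 13·y³ + 12, so a solution requires the RHS to be a perfect cube.
Strategy: iterate y from -50 to 50, compute RHS = 13·y³ + 12, and check whether it is a (positive or negative) perfect cube.
Check small values of y:
  y = 0: RHS = 12 is not a perfect cube.
  y = 1: RHS = 25 is not a perfect cube.
  y = -1: RHS = -1 = (-1)³ ⇒ x = -1 works.
  y = 2: RHS = 116 is not a perfect cube.
  y = -2: RHS = -92 is not a perfect cube.
  y = 3: RHS = 363 is not a perfect cube.
  y = -3: RHS = -339 is not a perfect cube.
Continuing the search up to |y| = 50 finds no further solutions beyond those listed.
Collected solutions: (-1, -1).

Solutions (with |y| ≤ 50): (-1, -1).


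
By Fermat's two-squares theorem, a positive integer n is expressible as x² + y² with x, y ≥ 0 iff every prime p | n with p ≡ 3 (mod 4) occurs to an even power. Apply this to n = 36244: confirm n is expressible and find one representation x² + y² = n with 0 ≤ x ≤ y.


Step 1: Factor n = 36244 = 2^2 · 13 · 17 · 41.
Step 2: Check the mod-4 condition on each prime factor: 2 = 2 (special); 13 ≡ 1 (mod 4), exponent 1; 17 ≡ 1 (mod 4), exponent 1; 41 ≡ 1 (mod 4), exponent 1.
All primes ≡ 3 (mod 4) appear to even exponent (or don't appear), so by the two-squares theorem n IS expressible as a sum of two squares.
Step 3: Build a representation. Group n = k² · m with k = 2 and m = 13 · 17 · 41 = 9061 (a product of primes ≡ 1 (mod 4)); a representation of m scales to one of n via (k·x)² + (k·y)² = k²(x² + y²). Each prime p ≡ 1 (mod 4) is itself a sum of two squares; find a² by testing p − a² for a perfect square:
  13: 13 − 1² = 12, 13 − 2² = 9 = 3² ⇒ 13 = 2² + 3².
  17: 17 − 1² = 16 = 4² ⇒ 17 = 1² + 4².
  41: 41 − 1² = 40, 41 − 2² = 37, 41 − 3² = 32, 41 − 4² = 25 = 5² ⇒ 41 = 4² + 5².
  Combine using the Brahmagupta–Fibonacci identity (a² + b²)(c² + d²) = (ac − bd)² + (ad + bc)² = (ac + bd)² + (ad − bc)²:
  13 · 17 = 221: from (2² + 3²)(1² + 4²), take (2·1 − 3·4, 2·4 + 3·1) = (2 − 12, 8 + 3) = (-10, 11); dropping signs (only squares matter) gives (10, 11); check 10² + 11² = 100 + 121 = 221 ✓.
  221 · 41 = 9061: from (10² + 11²)(4² + 5²), take (10·4 − 11·5, 10·5 + 11·4) = (40 − 55, 50 + 44) = (-15, 94); dropping signs (only squares matter) gives (15, 94); check 15² + 94² = 225 + 8836 = 9061 ✓.
  Scale by k = 2: (2·15, 2·94) = (30, 188).
Step 4: Order so x ≤ y and verify: 30² + 188² = 900 + 35344 = 36244 = n. ✓

n = 36244 = 30² + 188² (one valid representation with x ≤ y).


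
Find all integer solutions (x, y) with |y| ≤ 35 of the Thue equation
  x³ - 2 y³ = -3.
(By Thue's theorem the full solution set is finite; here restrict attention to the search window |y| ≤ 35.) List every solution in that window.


The equation is x³ - 2y³ = -3. For fixed y, x³ = 2·y³ − 3, so a solution requires the RHS to be a perfect cube.
Strategy: iterate y from -35 to 35, compute RHS = 2·y³ − 3, and check whether it is a (positive or negative) perfect cube.
Check small values of y:
  y = 0: RHS = -3 is not a perfect cube.
  y = 1: RHS = -1 = (-1)³ ⇒ x = -1 works.
  y = -1: RHS = -5 is not a perfect cube.
  y = 2: RHS = 13 is not a perfect cube.
  y = -2: RHS = -19 is not a perfect cube.
  y = 3: RHS = 51 is not a perfect cube.
  y = -3: RHS = -57 is not a perfect cube.
Continuing, at y = 4: RHS = 125 = (5)³ ⇒ x = 5 works.
Searching the remaining y in |y| ≤ 35 finds no further solutions.
Collected solutions: (-1, 1), (5, 4).

Solutions (with |y| ≤ 35): (-1, 1), (5, 4).


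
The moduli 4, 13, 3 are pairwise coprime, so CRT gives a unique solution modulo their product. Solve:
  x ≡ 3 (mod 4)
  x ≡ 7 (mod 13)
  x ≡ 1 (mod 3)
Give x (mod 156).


Moduli 4, 13, 3 are pairwise coprime; by CRT there is a unique solution modulo M = 4 · 13 · 3 = 156.
Solve pairwise, accumulating the modulus:
  Start with x ≡ 3 (mod 4).
  Combine with x ≡ 7 (mod 13): since gcd(4, 13) = 1, we get a unique residue mod 52.
    Write x = 3 + 4·t and substitute into x ≡ 7 (mod 13): 4·t ≡ 7 − 3 = 4 (mod 13).
    The inverse of 4 mod 13 is 10 (since 4·10 = 40 = 3·13 + 1), so t ≡ 10·4 = 40 ≡ 1 (mod 13).
    Then x = 3 + 4·1 = 7, valid modulo lcm(4, 13) = 52: x ≡ 7 (mod 52).
  Combine with x ≡ 1 (mod 3): since gcd(52, 3) = 1, we get a unique residue mod 156.
    Write x = 7 + 52·t and substitute into x ≡ 1 (mod 3): 52·t ≡ 1 − 7 = -6 (mod 3).
    Reduce coefficients mod 3: 1·t ≡ 0 (mod 3).
    So t ≡ 0 (mod 3).
    Then x = 7 + 52·0 = 7, valid modulo lcm(52, 3) = 156: x ≡ 7 (mod 156).
Verify: 7 mod 4 = 3 ✓, 7 mod 13 = 7 ✓, 7 mod 3 = 1 ✓.

x ≡ 7 (mod 156).


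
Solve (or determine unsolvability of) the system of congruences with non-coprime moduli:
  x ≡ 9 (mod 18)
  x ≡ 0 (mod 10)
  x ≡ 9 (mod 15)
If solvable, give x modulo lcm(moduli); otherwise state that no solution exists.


Moduli 18, 10, 15 are not pairwise coprime, so CRT works modulo lcm(m_i) when all pairwise compatibility conditions hold.
Pairwise compatibility: gcd(m_i, m_j) must divide a_i - a_j for every pair.
Merge one congruence at a time:
  Start: x ≡ 9 (mod 18).
  Combine with x ≡ 0 (mod 10): gcd(18, 10) = 2, and 0 - 9 = -9 is NOT divisible by 2.
    ⇒ system is inconsistent (no integer solution).

No solution (the system is inconsistent).


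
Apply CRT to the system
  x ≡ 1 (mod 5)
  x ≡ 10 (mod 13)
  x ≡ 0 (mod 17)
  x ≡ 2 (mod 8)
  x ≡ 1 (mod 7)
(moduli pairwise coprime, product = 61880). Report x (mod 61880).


Product of moduli M = 5 · 13 · 17 · 8 · 7 = 61880.
Merge one congruence at a time:
  Start: x ≡ 1 (mod 5).
  Combine with x ≡ 10 (mod 13); new modulus lcm = 65.
    Write x = 1 + 5·t and substitute into x ≡ 10 (mod 13): 5·t ≡ 10 − 1 = 9 (mod 13).
    The inverse of 5 mod 13 is 8 (since 5·8 = 40 = 3·13 + 1), so t ≡ 8·9 = 72 ≡ 7 (mod 13).
    Then x = 1 + 5·7 = 36, valid modulo lcm(5, 13) = 65: x ≡ 36 (mod 65).
  Combine with x ≡ 0 (mod 17); new modulus lcm = 1105.
    Write x = 36 + 65·t and substitute into x ≡ 0 (mod 17): 65·t ≡ 0 − 36 = -36 (mod 17).
    Reduce coefficients mod 17: 14·t ≡ 15 (mod 17).
    The inverse of 14 mod 17 is 11 (since 14·11 = 154 = 9·17 + 1), so t ≡ 11·15 = 165 ≡ 12 (mod 17).
    Then x = 36 + 65·12 = 816, valid modulo lcm(65, 17) = 1105: x ≡ 816 (mod 1105).
  Combine with x ≡ 2 (mod 8); new modulus lcm = 8840.
    Write x = 816 + 1105·t and substitute into x ≡ 2 (mod 8): 1105·t ≡ 2 − 816 = -814 (mod 8).
    Reduce coefficients mod 8: 1·t ≡ 2 (mod 8).
    So t ≡ 2 (mod 8).
    Then x = 816 + 1105·2 = 3026, valid modulo lcm(1105, 8) = 8840: x ≡ 3026 (mod 8840).
  Combine with x ≡ 1 (mod 7); new modulus lcm = 61880.
    Write x = 3026 + 8840·t and substitute into x ≡ 1 (mod 7): 8840·t ≡ 1 − 3026 = -3025 (mod 7).
    Reduce coefficients mod 7: 6·t ≡ 6 (mod 7).
    The inverse of 6 mod 7 is 6 (since 6·6 = 36 = 5·7 + 1), so t ≡ 6·6 = 36 ≡ 1 (mod 7).
    Then x = 3026 + 8840·1 = 11866, valid modulo lcm(8840, 7) = 61880: x ≡ 11866 (mod 61880).
Verify against each original: 11866 mod 5 = 1, 11866 mod 13 = 10, 11866 mod 17 = 0, 11866 mod 8 = 2, 11866 mod 7 = 1.

x ≡ 11866 (mod 61880).


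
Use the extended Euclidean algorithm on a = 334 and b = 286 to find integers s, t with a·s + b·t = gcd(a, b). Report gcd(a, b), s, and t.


Euclidean algorithm on (334, 286) — divide until remainder is 0:
  334 = 1 · 286 + 48
  286 = 5 · 48 + 46
  48 = 1 · 46 + 2
  46 = 23 · 2 + 0
gcd(334, 286) = 2.
Track Bezout coefficients alongside the remainders: start with r₀ = 334 = a·1 + b·0 (s = 1, t = 0) and r₁ = 286 = a·0 + b·1 (s = 0, t = 1); each new remainder r_{k+1} = r_{k-1} − q_k·r_k inherits s_{k+1} = s_{k-1} − q_k·s_k, t_{k+1} = t_{k-1} − q_k·t_k, so r_k = a·s_k + b·t_k at every step:
  q = 1: r = 48, s = 1 − 1·0 = 1, t = 0 − 1·1 = -1  (check: 334·1 + 286·(-1) = 48)
  q = 5: r = 46, s = 0 − 5·1 = -5, t = 1 − 5·(-1) = 6  (check: 334·(-5) + 286·6 = 46)
  q = 1: r = 2, s = 1 − 1·(-5) = 6, t = -1 − 1·6 = -7  (check: 334·6 + 286·(-7) = 2)
The row with r = 2 (the gcd) gives the Bezout coefficients s = 6, t = -7.
Result: 334 · (6) + 286 · (-7) = 2.

gcd(334, 286) = 2; s = 6, t = -7 (check: 334·6 + 286·(-7) = 2).


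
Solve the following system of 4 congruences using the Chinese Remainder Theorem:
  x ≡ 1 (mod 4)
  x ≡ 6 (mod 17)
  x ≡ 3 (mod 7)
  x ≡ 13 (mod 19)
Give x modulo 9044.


Product of moduli M = 4 · 17 · 7 · 19 = 9044.
Merge one congruence at a time:
  Start: x ≡ 1 (mod 4).
  Combine with x ≡ 6 (mod 17); new modulus lcm = 68.
    Write x = 1 + 4·t and substitute into x ≡ 6 (mod 17): 4·t ≡ 6 − 1 = 5 (mod 17).
    The inverse of 4 mod 17 is 13 (since 4·13 = 52 = 3·17 + 1), so t ≡ 13·5 = 65 ≡ 14 (mod 17).
    Then x = 1 + 4·14 = 57, valid modulo lcm(4, 17) = 68: x ≡ 57 (mod 68).
  Combine with x ≡ 3 (mod 7); new modulus lcm = 476.
    Write x = 57 + 68·t and substitute into x ≡ 3 (mod 7): 68·t ≡ 3 − 57 = -54 (mod 7).
    Reduce coefficients mod 7: 5·t ≡ 2 (mod 7).
    The inverse of 5 mod 7 is 3 (since 5·3 = 15 = 2·7 + 1), so t ≡ 3·2 = 6 ≡ 6 (mod 7).
    Then x = 57 + 68·6 = 465, valid modulo lcm(68, 7) = 476: x ≡ 465 (mod 476).
  Combine with x ≡ 13 (mod 19); new modulus lcm = 9044.
    Write x = 465 + 476·t and substitute into x ≡ 13 (mod 19): 476·t ≡ 13 − 465 = -452 (mod 19).
    Reduce coefficients mod 19: 1·t ≡ 4 (mod 19).
    So t ≡ 4 (mod 19).
    Then x = 465 + 476·4 = 2369, valid modulo lcm(476, 19) = 9044: x ≡ 2369 (mod 9044).
Verify against each original: 2369 mod 4 = 1, 2369 mod 17 = 6, 2369 mod 7 = 3, 2369 mod 19 = 13.

x ≡ 2369 (mod 9044).


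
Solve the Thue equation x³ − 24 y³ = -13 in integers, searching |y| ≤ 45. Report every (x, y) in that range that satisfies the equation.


The equation is x³ - 24y³ = -13. For fixed y, x³ = 24·y³ − 13, so a solution requires the RHS to be a perfect cube.
Strategy: iterate y from -45 to 45, compute RHS = 24·y³ − 13, and check whether it is a (positive or negative) perfect cube.
Check small values of y:
  y = 0: RHS = -13 is not a perfect cube.
  y = 1: RHS = 11 is not a perfect cube.
  y = -1: RHS = -37 is not a perfect cube.
  y = 2: RHS = 179 is not a perfect cube.
  y = -2: RHS = -205 is not a perfect cube.
  y = 3: RHS = 635 is not a perfect cube.
  y = -3: RHS = -661 is not a perfect cube.
Continuing the search up to |y| = 45 finds no solutions either.
No (x, y) in the scanned range satisfies the equation.

No integer solutions with |y| ≤ 45.


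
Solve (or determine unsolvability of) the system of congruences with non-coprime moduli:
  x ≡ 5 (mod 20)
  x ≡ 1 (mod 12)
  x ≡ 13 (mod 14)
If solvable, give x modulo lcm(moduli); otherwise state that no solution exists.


Moduli 20, 12, 14 are not pairwise coprime, so CRT works modulo lcm(m_i) when all pairwise compatibility conditions hold.
Pairwise compatibility: gcd(m_i, m_j) must divide a_i - a_j for every pair.
Merge one congruence at a time:
  Start: x ≡ 5 (mod 20).
  Combine with x ≡ 1 (mod 12): gcd(20, 12) = 4; 1 - 5 = -4, which IS divisible by 4, so compatible.
    Write x = 5 + 20·t and substitute into x ≡ 1 (mod 12): 20·t ≡ 1 − 5 = -4 (mod 12).
    Divide the congruence (and modulus) by g = 4: 5·t ≡ -1 (mod 3).
    Reduce coefficients mod 3: 2·t ≡ 2 (mod 3).
    The inverse of 2 mod 3 is 2 (since 2·2 = 4 = 1·3 + 1), so t ≡ 2·2 = 4 ≡ 1 (mod 3).
    Then x = 5 + 20·1 = 25, valid modulo lcm(20, 12) = 60: x ≡ 25 (mod 60).
  Combine with x ≡ 13 (mod 14): gcd(60, 14) = 2; 13 - 25 = -12, which IS divisible by 2, so compatible.
    Write x = 25 + 60·t and substitute into x ≡ 13 (mod 14): 60·t ≡ 13 − 25 = -12 (mod 14).
    Divide the congruence (and modulus) by g = 2: 30·t ≡ -6 (mod 7).
    Reduce coefficients mod 7: 2·t ≡ 1 (mod 7).
    The inverse of 2 mod 7 is 4 (since 2·4 = 8 = 1·7 + 1), so t ≡ 4·1 = 4 ≡ 4 (mod 7).
    Then x = 25 + 60·4 = 265, valid modulo lcm(60, 14) = 420: x ≡ 265 (mod 420).
Verify: 265 mod 20 = 5, 265 mod 12 = 1, 265 mod 14 = 13.

x ≡ 265 (mod 420).


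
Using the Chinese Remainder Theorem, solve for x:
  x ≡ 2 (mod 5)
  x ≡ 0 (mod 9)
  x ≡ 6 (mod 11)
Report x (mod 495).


Moduli 5, 9, 11 are pairwise coprime; by CRT there is a unique solution modulo M = 5 · 9 · 11 = 495.
Solve pairwise, accumulating the modulus:
  Start with x ≡ 2 (mod 5).
  Combine with x ≡ 0 (mod 9): since gcd(5, 9) = 1, we get a unique residue mod 45.
    Write x = 2 + 5·t and substitute into x ≡ 0 (mod 9): 5·t ≡ 0 − 2 = -2 (mod 9).
    Reduce coefficients mod 9: 5·t ≡ 7 (mod 9).
    The inverse of 5 mod 9 is 2 (since 5·2 = 10 = 1·9 + 1), so t ≡ 2·7 = 14 ≡ 5 (mod 9).
    Then x = 2 + 5·5 = 27, valid modulo lcm(5, 9) = 45: x ≡ 27 (mod 45).
  Combine with x ≡ 6 (mod 11): since gcd(45, 11) = 1, we get a unique residue mod 495.
    Write x = 27 + 45·t and substitute into x ≡ 6 (mod 11): 45·t ≡ 6 − 27 = -21 (mod 11).
    Reduce coefficients mod 11: 1·t ≡ 1 (mod 11).
    So t ≡ 1 (mod 11).
    Then x = 27 + 45·1 = 72, valid modulo lcm(45, 11) = 495: x ≡ 72 (mod 495).
Verify: 72 mod 5 = 2 ✓, 72 mod 9 = 0 ✓, 72 mod 11 = 6 ✓.

x ≡ 72 (mod 495).


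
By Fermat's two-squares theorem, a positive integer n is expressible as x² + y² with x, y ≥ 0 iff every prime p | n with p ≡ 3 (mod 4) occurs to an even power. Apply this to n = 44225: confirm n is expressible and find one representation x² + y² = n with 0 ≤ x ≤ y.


Step 1: Factor n = 44225 = 5^2 · 29 · 61.
Step 2: Check the mod-4 condition on each prime factor: 5 ≡ 1 (mod 4), exponent 2; 29 ≡ 1 (mod 4), exponent 1; 61 ≡ 1 (mod 4), exponent 1.
All primes ≡ 3 (mod 4) appear to even exponent (or don't appear), so by the two-squares theorem n IS expressible as a sum of two squares.
Step 3: Build a representation. Group n = k² · m with k = 5 and m = 29 · 61 = 1769 (a product of primes ≡ 1 (mod 4)); a representation of m scales to one of n via (k·x)² + (k·y)² = k²(x² + y²). Each prime p ≡ 1 (mod 4) is itself a sum of two squares; find a² by testing p − a² for a perfect square:
  29: 29 − 1² = 28, 29 − 2² = 25 = 5² ⇒ 29 = 2² + 5².
  61: 61 − 1² = 60, 61 − 2² = 57, 61 − 3² = 52, 61 − 4² = 45, 61 − 5² = 36 = 6² ⇒ 61 = 5² + 6².
  Combine using the Brahmagupta–Fibonacci identity (a² + b²)(c² + d²) = (ac − bd)² + (ad + bc)² = (ac + bd)² + (ad − bc)²:
  29 · 61 = 1769: from (2² + 5²)(5² + 6²), take (2·5 − 5·6, 2·6 + 5·5) = (10 − 30, 12 + 25) = (-20, 37); dropping signs (only squares matter) gives (20, 37); check 20² + 37² = 400 + 1369 = 1769 ✓.
  Scale by k = 5: (5·20, 5·37) = (100, 185).
Step 4: Order so x ≤ y and verify: 100² + 185² = 10000 + 34225 = 44225 = n. ✓

n = 44225 = 100² + 185² (one valid representation with x ≤ y).


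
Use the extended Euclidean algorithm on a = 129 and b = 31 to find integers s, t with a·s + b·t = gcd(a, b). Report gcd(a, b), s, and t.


Euclidean algorithm on (129, 31) — divide until remainder is 0:
  129 = 4 · 31 + 5
  31 = 6 · 5 + 1
  5 = 5 · 1 + 0
gcd(129, 31) = 1.
Track Bezout coefficients alongside the remainders: start with r₀ = 129 = a·1 + b·0 (s = 1, t = 0) and r₁ = 31 = a·0 + b·1 (s = 0, t = 1); each new remainder r_{k+1} = r_{k-1} − q_k·r_k inherits s_{k+1} = s_{k-1} − q_k·s_k, t_{k+1} = t_{k-1} − q_k·t_k, so r_k = a·s_k + b·t_k at every step:
  q = 4: r = 5, s = 1 − 4·0 = 1, t = 0 − 4·1 = -4  (check: 129·1 + 31·(-4) = 5)
  q = 6: r = 1, s = 0 − 6·1 = -6, t = 1 − 6·(-4) = 25  (check: 129·(-6) + 31·25 = 1)
The row with r = 1 (the gcd) gives the Bezout coefficients s = -6, t = 25.
Result: 129 · (-6) + 31 · (25) = 1.

gcd(129, 31) = 1; s = -6, t = 25 (check: 129·(-6) + 31·25 = 1).


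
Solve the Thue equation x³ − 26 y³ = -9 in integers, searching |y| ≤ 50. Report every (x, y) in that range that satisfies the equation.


The equation is x³ - 26y³ = -9. For fixed y, x³ = 26·y³ − 9, so a solution requires the RHS to be a perfect cube.
Strategy: iterate y from -50 to 50, compute RHS = 26·y³ − 9, and check whether it is a (positive or negative) perfect cube.
Check small values of y:
  y = 0: RHS = -9 is not a perfect cube.
  y = 1: RHS = 17 is not a perfect cube.
  y = -1: RHS = -35 is not a perfect cube.
  y = 2: RHS = 199 is not a perfect cube.
  y = -2: RHS = -217 is not a perfect cube.
  y = 3: RHS = 693 is not a perfect cube.
  y = -3: RHS = -711 is not a perfect cube.
Continuing the search up to |y| = 50 finds no solutions either.
No (x, y) in the scanned range satisfies the equation.

No integer solutions with |y| ≤ 50.


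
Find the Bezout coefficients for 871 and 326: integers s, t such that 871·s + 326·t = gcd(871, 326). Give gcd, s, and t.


Euclidean algorithm on (871, 326) — divide until remainder is 0:
  871 = 2 · 326 + 219
  326 = 1 · 219 + 107
  219 = 2 · 107 + 5
  107 = 21 · 5 + 2
  5 = 2 · 2 + 1
  2 = 2 · 1 + 0
gcd(871, 326) = 1.
Track Bezout coefficients alongside the remainders: start with r₀ = 871 = a·1 + b·0 (s = 1, t = 0) and r₁ = 326 = a·0 + b·1 (s = 0, t = 1); each new remainder r_{k+1} = r_{k-1} − q_k·r_k inherits s_{k+1} = s_{k-1} − q_k·s_k, t_{k+1} = t_{k-1} − q_k·t_k, so r_k = a·s_k + b·t_k at every step:
  q = 2: r = 219, s = 1 − 2·0 = 1, t = 0 − 2·1 = -2  (check: 871·1 + 326·(-2) = 219)
  q = 1: r = 107, s = 0 − 1·1 = -1, t = 1 − 1·(-2) = 3  (check: 871·(-1) + 326·3 = 107)
  q = 2: r = 5, s = 1 − 2·(-1) = 3, t = -2 − 2·3 = -8  (check: 871·3 + 326·(-8) = 5)
  q = 21: r = 2, s = -1 − 21·3 = -64, t = 3 − 21·(-8) = 171  (check: 871·(-64) + 326·171 = 2)
  q = 2: r = 1, s = 3 − 2·(-64) = 131, t = -8 − 2·171 = -350  (check: 871·131 + 326·(-350) = 1)
The row with r = 1 (the gcd) gives the Bezout coefficients s = 131, t = -350.
Result: 871 · (131) + 326 · (-350) = 1.

gcd(871, 326) = 1; s = 131, t = -350 (check: 871·131 + 326·(-350) = 1).


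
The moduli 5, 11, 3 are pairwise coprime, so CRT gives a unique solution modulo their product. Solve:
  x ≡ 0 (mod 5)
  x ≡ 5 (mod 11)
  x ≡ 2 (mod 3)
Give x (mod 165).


Moduli 5, 11, 3 are pairwise coprime; by CRT there is a unique solution modulo M = 5 · 11 · 3 = 165.
Solve pairwise, accumulating the modulus:
  Start with x ≡ 0 (mod 5).
  Combine with x ≡ 5 (mod 11): since gcd(5, 11) = 1, we get a unique residue mod 55.
    Write x = 0 + 5·t and substitute into x ≡ 5 (mod 11): 5·t ≡ 5 − 0 = 5 (mod 11).
    The inverse of 5 mod 11 is 9 (since 5·9 = 45 = 4·11 + 1), so t ≡ 9·5 = 45 ≡ 1 (mod 11).
    Then x = 0 + 5·1 = 5, valid modulo lcm(5, 11) = 55: x ≡ 5 (mod 55).
  Combine with x ≡ 2 (mod 3): since gcd(55, 3) = 1, we get a unique residue mod 165.
    Write x = 5 + 55·t and substitute into x ≡ 2 (mod 3): 55·t ≡ 2 − 5 = -3 (mod 3).
    Reduce coefficients mod 3: 1·t ≡ 0 (mod 3).
    So t ≡ 0 (mod 3).
    Then x = 5 + 55·0 = 5, valid modulo lcm(55, 3) = 165: x ≡ 5 (mod 165).
Verify: 5 mod 5 = 0 ✓, 5 mod 11 = 5 ✓, 5 mod 3 = 2 ✓.

x ≡ 5 (mod 165).


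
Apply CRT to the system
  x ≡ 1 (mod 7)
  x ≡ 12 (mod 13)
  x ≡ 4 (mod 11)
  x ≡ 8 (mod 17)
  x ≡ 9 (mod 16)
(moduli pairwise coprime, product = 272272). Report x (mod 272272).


Product of moduli M = 7 · 13 · 11 · 17 · 16 = 272272.
Merge one congruence at a time:
  Start: x ≡ 1 (mod 7).
  Combine with x ≡ 12 (mod 13); new modulus lcm = 91.
    Write x = 1 + 7·t and substitute into x ≡ 12 (mod 13): 7·t ≡ 12 − 1 = 11 (mod 13).
    The inverse of 7 mod 13 is 2 (since 7·2 = 14 = 1·13 + 1), so t ≡ 2·11 = 22 ≡ 9 (mod 13).
    Then x = 1 + 7·9 = 64, valid modulo lcm(7, 13) = 91: x ≡ 64 (mod 91).
  Combine with x ≡ 4 (mod 11); new modulus lcm = 1001.
    Write x = 64 + 91·t and substitute into x ≡ 4 (mod 11): 91·t ≡ 4 − 64 = -60 (mod 11).
    Reduce coefficients mod 11: 3·t ≡ 6 (mod 11).
    The inverse of 3 mod 11 is 4 (since 3·4 = 12 = 1·11 + 1), so t ≡ 4·6 = 24 ≡ 2 (mod 11).
    Then x = 64 + 91·2 = 246, valid modulo lcm(91, 11) = 1001: x ≡ 246 (mod 1001).
  Combine with x ≡ 8 (mod 17); new modulus lcm = 17017.
    Write x = 246 + 1001·t and substitute into x ≡ 8 (mod 17): 1001·t ≡ 8 − 246 = -238 (mod 17).
    Reduce coefficients mod 17: 15·t ≡ 0 (mod 17).
    The inverse of 15 mod 17 is 8 (since 15·8 = 120 = 7·17 + 1), so t ≡ 8·0 = 0 ≡ 0 (mod 17).
    Then x = 246 + 1001·0 = 246, valid modulo lcm(1001, 17) = 17017: x ≡ 246 (mod 17017).
  Combine with x ≡ 9 (mod 16); new modulus lcm = 272272.
    Write x = 246 + 17017·t and substitute into x ≡ 9 (mod 16): 17017·t ≡ 9 − 246 = -237 (mod 16).
    Reduce coefficients mod 16: 9·t ≡ 3 (mod 16).
    The inverse of 9 mod 16 is 9 (since 9·9 = 81 = 5·16 + 1), so t ≡ 9·3 = 27 ≡ 11 (mod 16).
    Then x = 246 + 17017·11 = 187433, valid modulo lcm(17017, 16) = 272272: x ≡ 187433 (mod 272272).
Verify against each original: 187433 mod 7 = 1, 187433 mod 13 = 12, 187433 mod 11 = 4, 187433 mod 17 = 8, 187433 mod 16 = 9.

x ≡ 187433 (mod 272272).


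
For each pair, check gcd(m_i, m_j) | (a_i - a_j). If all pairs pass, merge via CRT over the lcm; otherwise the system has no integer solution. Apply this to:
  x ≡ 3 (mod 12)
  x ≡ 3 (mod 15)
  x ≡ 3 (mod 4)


Moduli 12, 15, 4 are not pairwise coprime, so CRT works modulo lcm(m_i) when all pairwise compatibility conditions hold.
Pairwise compatibility: gcd(m_i, m_j) must divide a_i - a_j for every pair.
Merge one congruence at a time:
  Start: x ≡ 3 (mod 12).
  Combine with x ≡ 3 (mod 15): gcd(12, 15) = 3; 3 - 3 = 0, which IS divisible by 3, so compatible.
    Write x = 3 + 12·t and substitute into x ≡ 3 (mod 15): 12·t ≡ 3 − 3 = 0 (mod 15).
    Divide the congruence (and modulus) by g = 3: 4·t ≡ 0 (mod 5).
    The inverse of 4 mod 5 is 4 (since 4·4 = 16 = 3·5 + 1), so t ≡ 4·0 = 0 ≡ 0 (mod 5).
    Then x = 3 + 12·0 = 3, valid modulo lcm(12, 15) = 60: x ≡ 3 (mod 60).
  Combine with x ≡ 3 (mod 4): gcd(60, 4) = 4; 3 - 3 = 0, which IS divisible by 4, so compatible.
    Write x = 3 + 60·t and substitute into x ≡ 3 (mod 4): 60·t ≡ 3 − 3 = 0 (mod 4).
    Divide the congruence (and modulus) by g = 4: 15·t ≡ 0 (mod 1).
    Modulo 1 every t works; take t = 0.
    Then x = 3 + 60·0 = 3, valid modulo lcm(60, 4) = 60: x ≡ 3 (mod 60).
Verify: 3 mod 12 = 3, 3 mod 15 = 3, 3 mod 4 = 3.

x ≡ 3 (mod 60).


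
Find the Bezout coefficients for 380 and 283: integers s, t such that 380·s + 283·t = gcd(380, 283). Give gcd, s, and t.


Euclidean algorithm on (380, 283) — divide until remainder is 0:
  380 = 1 · 283 + 97
  283 = 2 · 97 + 89
  97 = 1 · 89 + 8
  89 = 11 · 8 + 1
  8 = 8 · 1 + 0
gcd(380, 283) = 1.
Track Bezout coefficients alongside the remainders: start with r₀ = 380 = a·1 + b·0 (s = 1, t = 0) and r₁ = 283 = a·0 + b·1 (s = 0, t = 1); each new remainder r_{k+1} = r_{k-1} − q_k·r_k inherits s_{k+1} = s_{k-1} − q_k·s_k, t_{k+1} = t_{k-1} − q_k·t_k, so r_k = a·s_k + b·t_k at every step:
  q = 1: r = 97, s = 1 − 1·0 = 1, t = 0 − 1·1 = -1  (check: 380·1 + 283·(-1) = 97)
  q = 2: r = 89, s = 0 − 2·1 = -2, t = 1 − 2·(-1) = 3  (check: 380·(-2) + 283·3 = 89)
  q = 1: r = 8, s = 1 − 1·(-2) = 3, t = -1 − 1·3 = -4  (check: 380·3 + 283·(-4) = 8)
  q = 11: r = 1, s = -2 − 11·3 = -35, t = 3 − 11·(-4) = 47  (check: 380·(-35) + 283·47 = 1)
The row with r = 1 (the gcd) gives the Bezout coefficients s = -35, t = 47.
Result: 380 · (-35) + 283 · (47) = 1.

gcd(380, 283) = 1; s = -35, t = 47 (check: 380·(-35) + 283·47 = 1).


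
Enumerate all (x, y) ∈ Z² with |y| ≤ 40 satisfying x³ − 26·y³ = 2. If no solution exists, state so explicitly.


The equation is x³ - 26y³ = 2. For fixed y, x³ = 26·y³ + 2, so a solution requires the RHS to be a perfect cube.
Strategy: iterate y from -40 to 40, compute RHS = 26·y³ + 2, and check whether it is a (positive or negative) perfect cube.
Check small values of y:
  y = 0: RHS = 2 is not a perfect cube.
  y = 1: RHS = 28 is not a perfect cube.
  y = -1: RHS = -24 is not a perfect cube.
  y = 2: RHS = 210 is not a perfect cube.
  y = -2: RHS = -206 is not a perfect cube.
  y = 3: RHS = 704 is not a perfect cube.
  y = -3: RHS = -700 is not a perfect cube.
Continuing the search up to |y| = 40 finds no solutions either.
No (x, y) in the scanned range satisfies the equation.

No integer solutions with |y| ≤ 40.


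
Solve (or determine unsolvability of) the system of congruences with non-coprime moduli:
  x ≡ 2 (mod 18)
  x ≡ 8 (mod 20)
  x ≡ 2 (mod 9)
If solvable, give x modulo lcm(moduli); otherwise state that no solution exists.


Moduli 18, 20, 9 are not pairwise coprime, so CRT works modulo lcm(m_i) when all pairwise compatibility conditions hold.
Pairwise compatibility: gcd(m_i, m_j) must divide a_i - a_j for every pair.
Merge one congruence at a time:
  Start: x ≡ 2 (mod 18).
  Combine with x ≡ 8 (mod 20): gcd(18, 20) = 2; 8 - 2 = 6, which IS divisible by 2, so compatible.
    Write x = 2 + 18·t and substitute into x ≡ 8 (mod 20): 18·t ≡ 8 − 2 = 6 (mod 20).
    Divide the congruence (and modulus) by g = 2: 9·t ≡ 3 (mod 10).
    The inverse of 9 mod 10 is 9 (since 9·9 = 81 = 8·10 + 1), so t ≡ 9·3 = 27 ≡ 7 (mod 10).
    Then x = 2 + 18·7 = 128, valid modulo lcm(18, 20) = 180: x ≡ 128 (mod 180).
  Combine with x ≡ 2 (mod 9): gcd(180, 9) = 9; 2 - 128 = -126, which IS divisible by 9, so compatible.
    Write x = 128 + 180·t and substitute into x ≡ 2 (mod 9): 180·t ≡ 2 − 128 = -126 (mod 9).
    Divide the congruence (and modulus) by g = 9: 20·t ≡ -14 (mod 1).
    Modulo 1 every t works; take t = 0.
    Then x = 128 + 180·0 = 128, valid modulo lcm(180, 9) = 180: x ≡ 128 (mod 180).
Verify: 128 mod 18 = 2, 128 mod 20 = 8, 128 mod 9 = 2.

x ≡ 128 (mod 180).


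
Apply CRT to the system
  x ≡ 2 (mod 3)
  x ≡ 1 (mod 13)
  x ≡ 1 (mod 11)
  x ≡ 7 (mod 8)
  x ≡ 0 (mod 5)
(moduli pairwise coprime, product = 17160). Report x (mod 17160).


Product of moduli M = 3 · 13 · 11 · 8 · 5 = 17160.
Merge one congruence at a time:
  Start: x ≡ 2 (mod 3).
  Combine with x ≡ 1 (mod 13); new modulus lcm = 39.
    Write x = 2 + 3·t and substitute into x ≡ 1 (mod 13): 3·t ≡ 1 − 2 = -1 (mod 13).
    Reduce coefficients mod 13: 3·t ≡ 12 (mod 13).
    The inverse of 3 mod 13 is 9 (since 3·9 = 27 = 2·13 + 1), so t ≡ 9·12 = 108 ≡ 4 (mod 13).
    Then x = 2 + 3·4 = 14, valid modulo lcm(3, 13) = 39: x ≡ 14 (mod 39).
  Combine with x ≡ 1 (mod 11); new modulus lcm = 429.
    Write x = 14 + 39·t and substitute into x ≡ 1 (mod 11): 39·t ≡ 1 − 14 = -13 (mod 11).
    Reduce coefficients mod 11: 6·t ≡ 9 (mod 11).
    The inverse of 6 mod 11 is 2 (since 6·2 = 12 = 1·11 + 1), so t ≡ 2·9 = 18 ≡ 7 (mod 11).
    Then x = 14 + 39·7 = 287, valid modulo lcm(39, 11) = 429: x ≡ 287 (mod 429).
  Combine with x ≡ 7 (mod 8); new modulus lcm = 3432.
    Write x = 287 + 429·t and substitute into x ≡ 7 (mod 8): 429·t ≡ 7 − 287 = -280 (mod 8).
    Reduce coefficients mod 8: 5·t ≡ 0 (mod 8).
    The inverse of 5 mod 8 is 5 (since 5·5 = 25 = 3·8 + 1), so t ≡ 5·0 = 0 ≡ 0 (mod 8).
    Then x = 287 + 429·0 = 287, valid modulo lcm(429, 8) = 3432: x ≡ 287 (mod 3432).
  Combine with x ≡ 0 (mod 5); new modulus lcm = 17160.
    Write x = 287 + 3432·t and substitute into x ≡ 0 (mod 5): 3432·t ≡ 0 − 287 = -287 (mod 5).
    Reduce coefficients mod 5: 2·t ≡ 3 (mod 5).
    The inverse of 2 mod 5 is 3 (since 2·3 = 6 = 1·5 + 1), so t ≡ 3·3 = 9 ≡ 4 (mod 5).
    Then x = 287 + 3432·4 = 14015, valid modulo lcm(3432, 5) = 17160: x ≡ 14015 (mod 17160).
Verify against each original: 14015 mod 3 = 2, 14015 mod 13 = 1, 14015 mod 11 = 1, 14015 mod 8 = 7, 14015 mod 5 = 0.

x ≡ 14015 (mod 17160).


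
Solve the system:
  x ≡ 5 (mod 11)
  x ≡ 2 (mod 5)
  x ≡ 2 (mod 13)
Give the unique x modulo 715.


Moduli 11, 5, 13 are pairwise coprime; by CRT there is a unique solution modulo M = 11 · 5 · 13 = 715.
Solve pairwise, accumulating the modulus:
  Start with x ≡ 5 (mod 11).
  Combine with x ≡ 2 (mod 5): since gcd(11, 5) = 1, we get a unique residue mod 55.
    Write x = 5 + 11·t and substitute into x ≡ 2 (mod 5): 11·t ≡ 2 − 5 = -3 (mod 5).
    Reduce coefficients mod 5: 1·t ≡ 2 (mod 5).
    So t ≡ 2 (mod 5).
    Then x = 5 + 11·2 = 27, valid modulo lcm(11, 5) = 55: x ≡ 27 (mod 55).
  Combine with x ≡ 2 (mod 13): since gcd(55, 13) = 1, we get a unique residue mod 715.
    Write x = 27 + 55·t and substitute into x ≡ 2 (mod 13): 55·t ≡ 2 − 27 = -25 (mod 13).
    Reduce coefficients mod 13: 3·t ≡ 1 (mod 13).
    The inverse of 3 mod 13 is 9 (since 3·9 = 27 = 2·13 + 1), so t ≡ 9·1 = 9 ≡ 9 (mod 13).
    Then x = 27 + 55·9 = 522, valid modulo lcm(55, 13) = 715: x ≡ 522 (mod 715).
Verify: 522 mod 11 = 5 ✓, 522 mod 5 = 2 ✓, 522 mod 13 = 2 ✓.

x ≡ 522 (mod 715).
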